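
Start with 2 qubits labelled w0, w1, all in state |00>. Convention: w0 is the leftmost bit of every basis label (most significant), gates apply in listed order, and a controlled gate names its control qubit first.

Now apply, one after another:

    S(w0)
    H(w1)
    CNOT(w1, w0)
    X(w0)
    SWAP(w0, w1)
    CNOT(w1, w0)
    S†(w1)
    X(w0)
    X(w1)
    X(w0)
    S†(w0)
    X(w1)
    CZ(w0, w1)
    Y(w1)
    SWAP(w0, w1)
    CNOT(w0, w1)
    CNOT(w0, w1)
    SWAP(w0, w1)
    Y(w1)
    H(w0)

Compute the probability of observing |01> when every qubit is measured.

A full measurement returns |01> with probability 1/4. Key observation: gates 14-19 undo each other exactly, leaving only the rest of the circuit to track.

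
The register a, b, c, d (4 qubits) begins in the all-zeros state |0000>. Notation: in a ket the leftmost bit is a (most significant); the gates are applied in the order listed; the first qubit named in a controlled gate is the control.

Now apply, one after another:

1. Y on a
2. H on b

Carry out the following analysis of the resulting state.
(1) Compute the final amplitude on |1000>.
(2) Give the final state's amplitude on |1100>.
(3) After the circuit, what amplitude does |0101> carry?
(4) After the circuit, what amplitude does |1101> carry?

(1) The final state's coefficient on |1000> equals sqrt(2)*I/2.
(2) The final state's coefficient on |1100> equals sqrt(2)*I/2.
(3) The amplitude on |0101> is 0.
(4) The amplitude on |1101> is 0.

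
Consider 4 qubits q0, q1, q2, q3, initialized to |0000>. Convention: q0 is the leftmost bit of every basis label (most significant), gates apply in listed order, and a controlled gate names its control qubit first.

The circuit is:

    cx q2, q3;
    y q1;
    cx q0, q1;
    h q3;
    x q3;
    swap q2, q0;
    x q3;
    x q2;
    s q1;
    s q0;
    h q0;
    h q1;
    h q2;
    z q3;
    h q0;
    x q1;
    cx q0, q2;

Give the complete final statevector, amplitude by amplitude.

The final amplitudes are sqrt(2)/4 on |0000>, -sqrt(2)/4 on |0001>, -sqrt(2)/4 on |0010>, sqrt(2)/4 on |0011>, -sqrt(2)/4 on |0100>, sqrt(2)/4 on |0101>, sqrt(2)/4 on |0110>, -sqrt(2)/4 on |0111>, 0 on |1000>, 0 on |1001>, 0 on |1010>, 0 on |1011>, 0 on |1100>, 0 on |1101>, 0 on |1110>, 0 on |1111>.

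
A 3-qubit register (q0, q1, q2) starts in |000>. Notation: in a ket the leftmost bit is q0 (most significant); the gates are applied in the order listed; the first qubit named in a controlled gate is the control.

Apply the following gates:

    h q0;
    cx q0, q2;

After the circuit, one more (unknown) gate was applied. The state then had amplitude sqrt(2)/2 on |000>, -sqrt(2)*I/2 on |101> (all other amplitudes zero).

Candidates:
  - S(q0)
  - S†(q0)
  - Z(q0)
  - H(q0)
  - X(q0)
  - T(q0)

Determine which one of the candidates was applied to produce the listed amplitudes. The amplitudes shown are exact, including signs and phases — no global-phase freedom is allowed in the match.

The applied gate was S†(q0).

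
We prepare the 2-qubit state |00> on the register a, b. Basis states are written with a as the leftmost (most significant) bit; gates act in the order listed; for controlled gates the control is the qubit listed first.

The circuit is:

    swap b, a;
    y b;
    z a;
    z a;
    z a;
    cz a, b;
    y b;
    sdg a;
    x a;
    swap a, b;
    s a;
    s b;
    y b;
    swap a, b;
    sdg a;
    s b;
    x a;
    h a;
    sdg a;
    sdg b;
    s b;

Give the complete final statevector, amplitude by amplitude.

The final amplitudes are sqrt(2)/2 on |00>, 0 on |01>, sqrt(2)*I/2 on |10>, 0 on |11>.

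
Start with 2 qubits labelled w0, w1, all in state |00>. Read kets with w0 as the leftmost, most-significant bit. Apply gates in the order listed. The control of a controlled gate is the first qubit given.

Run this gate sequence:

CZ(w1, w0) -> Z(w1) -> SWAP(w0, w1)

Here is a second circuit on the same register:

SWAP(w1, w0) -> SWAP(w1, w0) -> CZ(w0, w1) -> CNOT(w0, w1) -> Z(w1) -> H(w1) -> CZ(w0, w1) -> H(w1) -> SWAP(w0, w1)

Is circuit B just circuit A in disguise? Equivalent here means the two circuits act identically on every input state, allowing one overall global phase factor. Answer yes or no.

No, they are not equivalent — no single phase factor reconciles the two unitaries.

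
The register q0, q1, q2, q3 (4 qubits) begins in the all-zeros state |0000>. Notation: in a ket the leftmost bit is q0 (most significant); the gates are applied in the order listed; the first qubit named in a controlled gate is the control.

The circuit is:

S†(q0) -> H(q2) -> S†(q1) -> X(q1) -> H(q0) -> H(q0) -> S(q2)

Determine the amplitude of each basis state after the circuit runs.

The final amplitudes are sqrt(2)/2 on |0100>, sqrt(2)*I/2 on |0110>, and 0 on every other basis state. Key observation: the block from step 5 through step 6 cancels to the identity and can be dropped.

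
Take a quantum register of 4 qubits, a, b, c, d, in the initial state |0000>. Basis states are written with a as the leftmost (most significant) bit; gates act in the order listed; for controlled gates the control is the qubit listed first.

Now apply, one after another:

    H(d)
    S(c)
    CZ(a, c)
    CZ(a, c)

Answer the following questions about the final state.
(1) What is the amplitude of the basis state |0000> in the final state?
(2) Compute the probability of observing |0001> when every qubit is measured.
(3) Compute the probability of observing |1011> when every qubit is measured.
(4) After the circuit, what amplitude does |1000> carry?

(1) The final state's coefficient on |0000> equals sqrt(2)/2. Key observation: steps 3-4 multiply out to the identity, so the circuit reduces to the remaining gates.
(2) A full measurement returns |0001> with probability 1/2.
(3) A full measurement returns |1011> with probability 0.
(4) The final state's coefficient on |1000> equals 0.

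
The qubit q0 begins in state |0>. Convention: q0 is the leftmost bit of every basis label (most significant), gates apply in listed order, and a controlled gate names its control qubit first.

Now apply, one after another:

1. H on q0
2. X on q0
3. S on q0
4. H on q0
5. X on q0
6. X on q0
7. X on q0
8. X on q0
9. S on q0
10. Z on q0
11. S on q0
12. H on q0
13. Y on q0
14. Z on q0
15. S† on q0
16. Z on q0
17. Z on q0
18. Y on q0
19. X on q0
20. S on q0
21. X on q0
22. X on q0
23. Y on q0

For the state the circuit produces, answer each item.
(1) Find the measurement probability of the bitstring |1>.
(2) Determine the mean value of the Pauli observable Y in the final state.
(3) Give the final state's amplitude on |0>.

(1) Outcome |1> occurs with probability 1/2.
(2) The expectation value of Y is 1.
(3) |0> carries amplitude sqrt(2)*I/2 in the final state.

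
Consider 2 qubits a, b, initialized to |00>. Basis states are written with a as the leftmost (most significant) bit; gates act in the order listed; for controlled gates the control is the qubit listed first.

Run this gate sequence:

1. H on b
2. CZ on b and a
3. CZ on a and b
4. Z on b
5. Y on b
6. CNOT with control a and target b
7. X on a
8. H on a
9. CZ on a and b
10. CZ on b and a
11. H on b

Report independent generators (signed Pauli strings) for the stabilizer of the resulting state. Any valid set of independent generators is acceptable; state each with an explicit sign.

The final state is stabilized by the group generated by -XI, +IZ; other independent generating sets are equally valid.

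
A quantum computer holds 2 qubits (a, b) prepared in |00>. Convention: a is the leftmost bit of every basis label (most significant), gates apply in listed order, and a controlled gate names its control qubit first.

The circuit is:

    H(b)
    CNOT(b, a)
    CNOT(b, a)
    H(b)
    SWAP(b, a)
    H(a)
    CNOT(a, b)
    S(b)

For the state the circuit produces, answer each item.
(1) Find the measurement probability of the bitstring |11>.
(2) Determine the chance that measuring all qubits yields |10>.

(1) A full measurement returns |11> with probability 1/2.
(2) A full measurement returns |10> with probability 0.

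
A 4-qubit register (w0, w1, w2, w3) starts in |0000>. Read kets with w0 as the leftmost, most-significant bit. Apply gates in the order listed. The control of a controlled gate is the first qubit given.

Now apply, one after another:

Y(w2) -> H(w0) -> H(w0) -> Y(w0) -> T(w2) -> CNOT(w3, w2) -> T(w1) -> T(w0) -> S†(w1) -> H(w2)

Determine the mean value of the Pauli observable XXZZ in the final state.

In the final state, XXZZ has expectation 0. Key observation: steps 2-3 multiply out to the identity, so the circuit reduces to the remaining gates.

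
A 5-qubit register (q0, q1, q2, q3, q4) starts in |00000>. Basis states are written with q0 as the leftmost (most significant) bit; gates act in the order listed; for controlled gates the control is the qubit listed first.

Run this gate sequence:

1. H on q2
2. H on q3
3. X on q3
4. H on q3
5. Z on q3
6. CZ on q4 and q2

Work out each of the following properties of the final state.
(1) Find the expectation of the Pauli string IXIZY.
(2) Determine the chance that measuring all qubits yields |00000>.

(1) In the final state, IXIZY has expectation 0. Key observation: steps 2-5 multiply out to the identity, so the circuit reduces to the remaining gates.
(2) Outcome |00000> occurs with probability 1/2.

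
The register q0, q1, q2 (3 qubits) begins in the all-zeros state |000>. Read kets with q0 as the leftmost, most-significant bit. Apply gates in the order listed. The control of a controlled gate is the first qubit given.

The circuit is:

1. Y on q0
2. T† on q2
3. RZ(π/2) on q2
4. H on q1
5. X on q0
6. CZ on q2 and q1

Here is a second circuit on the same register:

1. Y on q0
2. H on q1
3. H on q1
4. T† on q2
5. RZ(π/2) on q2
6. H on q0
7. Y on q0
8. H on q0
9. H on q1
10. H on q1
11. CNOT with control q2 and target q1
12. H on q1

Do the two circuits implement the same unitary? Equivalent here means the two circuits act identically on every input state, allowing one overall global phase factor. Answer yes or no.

No — the two circuits implement different unitaries, even allowing a global phase.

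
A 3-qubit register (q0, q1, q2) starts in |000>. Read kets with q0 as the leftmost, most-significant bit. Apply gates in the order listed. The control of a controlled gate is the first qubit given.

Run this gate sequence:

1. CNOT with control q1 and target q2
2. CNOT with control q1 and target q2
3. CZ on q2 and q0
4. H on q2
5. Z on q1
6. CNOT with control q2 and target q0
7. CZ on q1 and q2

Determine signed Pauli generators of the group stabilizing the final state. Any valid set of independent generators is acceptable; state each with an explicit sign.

The stabilizer group can be generated by +XIX, +ZIZ, +IZI, among other valid generating sets. Key observation: steps 1-2 multiply out to the identity, so the circuit reduces to the remaining gates.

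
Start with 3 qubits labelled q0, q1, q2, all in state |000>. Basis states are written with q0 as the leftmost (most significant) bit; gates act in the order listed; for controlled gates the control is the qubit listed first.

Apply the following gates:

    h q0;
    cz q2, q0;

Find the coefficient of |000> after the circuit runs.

The final state's coefficient on |000> equals sqrt(2)/2.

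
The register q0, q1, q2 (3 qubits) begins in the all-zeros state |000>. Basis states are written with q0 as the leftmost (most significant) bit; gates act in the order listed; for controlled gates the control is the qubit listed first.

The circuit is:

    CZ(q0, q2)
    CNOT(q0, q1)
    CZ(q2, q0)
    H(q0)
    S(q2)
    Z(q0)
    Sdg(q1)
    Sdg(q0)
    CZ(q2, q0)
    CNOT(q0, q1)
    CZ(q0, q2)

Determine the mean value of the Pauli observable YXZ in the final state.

The observable YXZ averages to 1.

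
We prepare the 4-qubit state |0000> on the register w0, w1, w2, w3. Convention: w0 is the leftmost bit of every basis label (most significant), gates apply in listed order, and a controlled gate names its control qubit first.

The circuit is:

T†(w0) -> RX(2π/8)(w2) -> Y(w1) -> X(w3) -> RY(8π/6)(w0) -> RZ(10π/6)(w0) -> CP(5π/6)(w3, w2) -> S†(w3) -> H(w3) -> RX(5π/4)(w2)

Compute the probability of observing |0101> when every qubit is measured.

Outcome |0101> occurs with probability 1/32 - sqrt(3)/64.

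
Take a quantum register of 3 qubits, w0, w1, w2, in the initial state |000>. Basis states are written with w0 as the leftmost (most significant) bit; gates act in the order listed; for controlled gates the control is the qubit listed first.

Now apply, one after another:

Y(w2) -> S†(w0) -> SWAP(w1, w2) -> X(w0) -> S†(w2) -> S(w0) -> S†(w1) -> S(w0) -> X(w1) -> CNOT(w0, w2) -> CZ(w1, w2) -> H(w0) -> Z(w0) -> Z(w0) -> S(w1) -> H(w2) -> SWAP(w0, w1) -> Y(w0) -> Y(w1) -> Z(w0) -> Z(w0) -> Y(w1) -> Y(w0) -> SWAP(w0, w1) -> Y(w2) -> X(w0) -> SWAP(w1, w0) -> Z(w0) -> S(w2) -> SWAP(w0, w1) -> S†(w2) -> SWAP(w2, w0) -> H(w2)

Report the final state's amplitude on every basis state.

After the circuit, the state carries amplitude sqrt(2)*I/2 on |001>, sqrt(2)*I/2 on |101>, and 0 on every other basis state.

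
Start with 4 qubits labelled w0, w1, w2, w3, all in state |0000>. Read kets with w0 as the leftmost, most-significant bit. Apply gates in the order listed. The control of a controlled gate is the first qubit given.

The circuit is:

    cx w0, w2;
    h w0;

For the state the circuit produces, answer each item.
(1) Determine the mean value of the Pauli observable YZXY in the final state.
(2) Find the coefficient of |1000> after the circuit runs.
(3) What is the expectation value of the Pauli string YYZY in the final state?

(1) In the final state, YZXY has expectation 0.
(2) |1000> carries amplitude sqrt(2)/2 in the final state.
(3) The observable YYZY averages to 0.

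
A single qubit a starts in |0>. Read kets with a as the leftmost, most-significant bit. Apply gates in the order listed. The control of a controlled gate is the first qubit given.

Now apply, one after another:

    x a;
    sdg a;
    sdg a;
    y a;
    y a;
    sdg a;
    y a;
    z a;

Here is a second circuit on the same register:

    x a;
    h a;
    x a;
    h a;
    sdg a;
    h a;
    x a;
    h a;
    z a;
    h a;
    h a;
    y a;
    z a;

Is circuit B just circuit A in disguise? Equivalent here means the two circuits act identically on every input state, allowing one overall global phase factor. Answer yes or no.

Yes: on every input state the two circuits agree up to one overall phase factor.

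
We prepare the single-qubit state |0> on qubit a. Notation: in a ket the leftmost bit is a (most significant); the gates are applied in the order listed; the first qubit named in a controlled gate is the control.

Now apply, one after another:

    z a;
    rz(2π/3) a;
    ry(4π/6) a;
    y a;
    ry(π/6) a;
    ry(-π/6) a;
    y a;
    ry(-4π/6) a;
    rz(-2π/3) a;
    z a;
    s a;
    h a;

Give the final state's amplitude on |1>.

The final state's coefficient on |1> equals sqrt(2)/2. Key observation: gates 2-9 undo each other exactly, leaving only the rest of the circuit to track.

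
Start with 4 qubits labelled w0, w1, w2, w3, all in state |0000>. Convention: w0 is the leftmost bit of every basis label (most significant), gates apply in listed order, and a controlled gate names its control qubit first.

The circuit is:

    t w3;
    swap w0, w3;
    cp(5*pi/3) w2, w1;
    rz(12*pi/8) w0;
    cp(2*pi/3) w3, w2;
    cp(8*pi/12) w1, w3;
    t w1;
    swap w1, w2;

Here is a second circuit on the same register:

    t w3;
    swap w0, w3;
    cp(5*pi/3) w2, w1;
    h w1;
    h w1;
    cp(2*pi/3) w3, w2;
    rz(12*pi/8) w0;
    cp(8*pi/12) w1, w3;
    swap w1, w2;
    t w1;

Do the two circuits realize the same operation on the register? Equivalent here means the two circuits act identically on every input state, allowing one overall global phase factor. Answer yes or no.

No: there is an input state on which the two circuits produce genuinely different outputs (not merely differing by a phase).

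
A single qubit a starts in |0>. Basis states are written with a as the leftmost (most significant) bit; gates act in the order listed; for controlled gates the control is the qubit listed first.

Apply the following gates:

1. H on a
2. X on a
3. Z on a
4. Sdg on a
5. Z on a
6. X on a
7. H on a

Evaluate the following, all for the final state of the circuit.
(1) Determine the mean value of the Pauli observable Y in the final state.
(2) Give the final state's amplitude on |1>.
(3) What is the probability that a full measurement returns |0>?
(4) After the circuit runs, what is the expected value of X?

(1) In the final state, Y has expectation -1.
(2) The amplitude on |1> is -1/2 - I/2.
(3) A full measurement returns |0> with probability 1/2.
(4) The expectation value of X is 0.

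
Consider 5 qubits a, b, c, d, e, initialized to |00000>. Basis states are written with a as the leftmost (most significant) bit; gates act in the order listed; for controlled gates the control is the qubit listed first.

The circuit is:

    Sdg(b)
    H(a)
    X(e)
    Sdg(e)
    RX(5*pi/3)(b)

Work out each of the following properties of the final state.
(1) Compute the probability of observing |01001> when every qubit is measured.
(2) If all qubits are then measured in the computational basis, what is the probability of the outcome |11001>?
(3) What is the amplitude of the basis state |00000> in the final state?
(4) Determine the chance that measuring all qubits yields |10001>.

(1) Outcome |01001> occurs with probability 1/8.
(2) The probability of measuring |11001> is 1/8.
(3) |00000> carries amplitude 0 in the final state.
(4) Outcome |10001> occurs with probability 3/8.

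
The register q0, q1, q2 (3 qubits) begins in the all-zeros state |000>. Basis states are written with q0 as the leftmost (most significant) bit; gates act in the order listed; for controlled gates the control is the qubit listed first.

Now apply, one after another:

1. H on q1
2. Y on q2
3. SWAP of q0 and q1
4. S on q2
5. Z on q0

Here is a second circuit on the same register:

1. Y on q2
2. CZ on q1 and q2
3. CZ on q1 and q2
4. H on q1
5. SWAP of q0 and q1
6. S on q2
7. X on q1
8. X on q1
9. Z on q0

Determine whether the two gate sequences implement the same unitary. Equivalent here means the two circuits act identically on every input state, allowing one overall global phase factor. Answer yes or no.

Yes, they are equivalent — the unitaries differ by at most a global phase.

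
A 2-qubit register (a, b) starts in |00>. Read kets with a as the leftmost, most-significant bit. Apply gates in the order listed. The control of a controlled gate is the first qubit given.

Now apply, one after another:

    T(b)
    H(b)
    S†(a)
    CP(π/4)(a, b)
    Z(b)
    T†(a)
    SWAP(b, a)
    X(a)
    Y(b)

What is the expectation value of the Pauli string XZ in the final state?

In the final state, XZ has expectation 1.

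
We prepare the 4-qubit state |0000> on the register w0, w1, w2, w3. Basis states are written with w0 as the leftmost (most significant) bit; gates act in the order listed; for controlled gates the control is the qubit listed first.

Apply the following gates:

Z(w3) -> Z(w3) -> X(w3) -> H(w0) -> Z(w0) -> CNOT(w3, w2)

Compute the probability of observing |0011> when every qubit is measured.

Outcome |0011> occurs with probability 1/2.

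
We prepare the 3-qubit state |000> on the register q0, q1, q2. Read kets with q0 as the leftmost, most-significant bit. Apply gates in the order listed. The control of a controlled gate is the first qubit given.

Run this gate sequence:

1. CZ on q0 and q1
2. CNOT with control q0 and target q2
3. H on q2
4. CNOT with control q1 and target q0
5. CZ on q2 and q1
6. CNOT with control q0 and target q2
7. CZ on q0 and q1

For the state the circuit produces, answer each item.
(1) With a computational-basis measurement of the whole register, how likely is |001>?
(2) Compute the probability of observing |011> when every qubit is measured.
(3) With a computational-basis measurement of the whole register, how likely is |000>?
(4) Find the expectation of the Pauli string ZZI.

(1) A full measurement returns |001> with probability 1/2.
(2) Outcome |011> occurs with probability 0.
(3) Outcome |000> occurs with probability 1/2.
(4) The expectation value of ZZI is 1.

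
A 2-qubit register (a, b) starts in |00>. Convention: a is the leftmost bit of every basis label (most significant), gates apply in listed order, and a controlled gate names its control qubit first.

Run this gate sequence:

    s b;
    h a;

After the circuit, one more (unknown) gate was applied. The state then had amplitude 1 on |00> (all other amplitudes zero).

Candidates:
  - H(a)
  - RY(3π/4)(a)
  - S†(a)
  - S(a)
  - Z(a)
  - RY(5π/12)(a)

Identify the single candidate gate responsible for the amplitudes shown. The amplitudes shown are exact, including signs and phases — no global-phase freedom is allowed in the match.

It was H(a) that produced the state shown.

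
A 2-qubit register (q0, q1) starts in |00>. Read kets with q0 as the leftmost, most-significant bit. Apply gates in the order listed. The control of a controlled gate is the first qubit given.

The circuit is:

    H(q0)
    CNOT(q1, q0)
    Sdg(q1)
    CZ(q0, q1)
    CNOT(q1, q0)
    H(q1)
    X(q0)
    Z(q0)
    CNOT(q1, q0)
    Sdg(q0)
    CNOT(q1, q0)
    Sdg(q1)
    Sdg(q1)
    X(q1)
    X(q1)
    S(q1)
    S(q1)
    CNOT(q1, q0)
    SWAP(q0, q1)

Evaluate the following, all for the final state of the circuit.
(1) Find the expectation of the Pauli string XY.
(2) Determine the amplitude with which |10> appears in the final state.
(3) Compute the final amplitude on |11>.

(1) The observable XY averages to -1.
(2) The final state's coefficient on |10> equals -1/2.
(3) |11> carries amplitude -I/2 in the final state.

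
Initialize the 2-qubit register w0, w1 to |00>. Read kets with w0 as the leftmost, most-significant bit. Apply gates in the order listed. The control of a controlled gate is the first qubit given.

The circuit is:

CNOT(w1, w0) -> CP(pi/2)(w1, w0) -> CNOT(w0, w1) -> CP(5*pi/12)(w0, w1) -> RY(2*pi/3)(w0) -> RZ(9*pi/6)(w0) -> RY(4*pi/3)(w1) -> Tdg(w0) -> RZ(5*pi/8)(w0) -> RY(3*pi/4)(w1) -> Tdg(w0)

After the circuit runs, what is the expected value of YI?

The expectation value of YI is sqrt(3)*(-1 + exp(3*I*pi/4))*exp(I*pi/8)/4.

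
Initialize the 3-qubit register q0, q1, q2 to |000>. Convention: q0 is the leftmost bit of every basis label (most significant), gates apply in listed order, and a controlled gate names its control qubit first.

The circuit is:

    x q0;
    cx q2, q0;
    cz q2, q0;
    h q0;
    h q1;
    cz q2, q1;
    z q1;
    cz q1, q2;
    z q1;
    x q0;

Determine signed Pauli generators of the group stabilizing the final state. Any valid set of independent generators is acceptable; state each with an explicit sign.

One valid set of independent stabilizer generators is -XII, +IXI, +IIZ (any independent generating set of the same group is equally correct).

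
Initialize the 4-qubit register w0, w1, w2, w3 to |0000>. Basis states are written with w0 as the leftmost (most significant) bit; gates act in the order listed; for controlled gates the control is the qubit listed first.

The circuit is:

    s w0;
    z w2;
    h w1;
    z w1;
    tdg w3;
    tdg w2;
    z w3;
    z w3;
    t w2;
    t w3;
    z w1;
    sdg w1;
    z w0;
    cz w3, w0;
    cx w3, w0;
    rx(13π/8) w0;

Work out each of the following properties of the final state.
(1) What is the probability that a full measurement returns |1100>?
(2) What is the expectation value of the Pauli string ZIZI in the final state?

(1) A full measurement returns |1100> with probability 1/4 - sqrt(2 - sqrt(2))/8.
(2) The expectation value of ZIZI is sqrt(2 - sqrt(2))/2.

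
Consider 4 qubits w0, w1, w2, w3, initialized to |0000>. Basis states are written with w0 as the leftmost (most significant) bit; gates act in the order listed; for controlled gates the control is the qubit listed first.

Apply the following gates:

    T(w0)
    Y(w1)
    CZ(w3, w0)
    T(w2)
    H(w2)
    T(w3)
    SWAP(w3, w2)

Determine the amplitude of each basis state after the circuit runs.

The final amplitudes are sqrt(2)*I/2 on |0100>, sqrt(2)*I/2 on |0101>, and 0 on every other basis state.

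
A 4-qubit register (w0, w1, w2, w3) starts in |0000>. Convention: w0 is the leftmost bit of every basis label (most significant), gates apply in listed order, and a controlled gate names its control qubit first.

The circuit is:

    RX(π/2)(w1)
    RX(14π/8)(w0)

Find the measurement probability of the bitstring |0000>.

A full measurement returns |0000> with probability sqrt(2)/8 + 1/4.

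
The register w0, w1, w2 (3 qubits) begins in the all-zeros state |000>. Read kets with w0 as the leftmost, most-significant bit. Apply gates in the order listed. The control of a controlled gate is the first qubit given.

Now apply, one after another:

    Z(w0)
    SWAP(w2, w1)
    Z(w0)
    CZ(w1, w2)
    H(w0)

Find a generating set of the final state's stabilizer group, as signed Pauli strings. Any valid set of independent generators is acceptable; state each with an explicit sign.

The stabilizer group can be generated by +XII, +IZI, +IIZ, among other valid generating sets.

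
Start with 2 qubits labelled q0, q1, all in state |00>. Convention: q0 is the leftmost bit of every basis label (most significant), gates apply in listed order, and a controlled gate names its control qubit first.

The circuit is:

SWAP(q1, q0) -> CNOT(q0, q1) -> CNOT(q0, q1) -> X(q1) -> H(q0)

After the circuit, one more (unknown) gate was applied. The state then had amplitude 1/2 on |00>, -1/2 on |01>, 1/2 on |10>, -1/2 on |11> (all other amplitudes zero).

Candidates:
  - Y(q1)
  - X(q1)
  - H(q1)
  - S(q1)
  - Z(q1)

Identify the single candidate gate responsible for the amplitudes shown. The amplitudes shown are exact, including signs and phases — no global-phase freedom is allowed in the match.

It was H(q1) that produced the state shown. Key observation: the block from step 2 through step 3 cancels to the identity and can be dropped.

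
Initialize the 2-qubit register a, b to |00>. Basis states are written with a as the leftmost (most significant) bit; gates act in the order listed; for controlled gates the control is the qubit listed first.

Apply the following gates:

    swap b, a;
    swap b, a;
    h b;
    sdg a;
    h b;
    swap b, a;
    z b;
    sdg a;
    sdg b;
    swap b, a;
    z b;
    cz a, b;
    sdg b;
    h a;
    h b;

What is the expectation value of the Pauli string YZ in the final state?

In the final state, YZ has expectation 0. Key observation: the block from step 1 through step 2 cancels to the identity and can be dropped.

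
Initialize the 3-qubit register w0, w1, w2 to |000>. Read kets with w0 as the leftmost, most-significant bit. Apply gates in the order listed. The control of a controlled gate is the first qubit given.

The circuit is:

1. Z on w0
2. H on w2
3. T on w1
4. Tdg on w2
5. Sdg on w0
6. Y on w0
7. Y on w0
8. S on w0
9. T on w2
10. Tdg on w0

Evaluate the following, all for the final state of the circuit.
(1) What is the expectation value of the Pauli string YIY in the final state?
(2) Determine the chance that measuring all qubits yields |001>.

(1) The expectation value of YIY is 0.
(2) A full measurement returns |001> with probability 1/2.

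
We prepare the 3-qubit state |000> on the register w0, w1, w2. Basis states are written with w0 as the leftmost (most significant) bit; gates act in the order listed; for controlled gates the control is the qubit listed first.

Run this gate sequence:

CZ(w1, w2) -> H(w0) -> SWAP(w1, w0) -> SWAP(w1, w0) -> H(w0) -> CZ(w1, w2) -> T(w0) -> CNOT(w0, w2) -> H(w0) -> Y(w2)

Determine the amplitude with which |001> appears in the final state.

|001> carries amplitude sqrt(2)*I/2 in the final state. Key observation: steps 1-6 multiply out to the identity, so the circuit reduces to the remaining gates.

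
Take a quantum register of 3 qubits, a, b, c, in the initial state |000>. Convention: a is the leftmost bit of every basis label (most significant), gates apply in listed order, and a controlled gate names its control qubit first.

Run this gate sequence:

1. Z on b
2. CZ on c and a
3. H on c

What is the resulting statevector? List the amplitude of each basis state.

After the circuit, the state carries amplitude sqrt(2)/2 on |000>, sqrt(2)/2 on |001>, and 0 on every other basis state.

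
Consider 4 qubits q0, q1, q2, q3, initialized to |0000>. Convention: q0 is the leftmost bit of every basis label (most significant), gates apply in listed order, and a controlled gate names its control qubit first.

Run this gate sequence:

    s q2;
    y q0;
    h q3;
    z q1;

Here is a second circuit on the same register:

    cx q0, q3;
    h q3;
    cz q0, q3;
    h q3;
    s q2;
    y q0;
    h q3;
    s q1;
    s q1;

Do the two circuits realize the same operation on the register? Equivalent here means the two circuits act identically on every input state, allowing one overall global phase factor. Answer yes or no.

Yes: on every input state the two circuits agree up to one overall phase factor.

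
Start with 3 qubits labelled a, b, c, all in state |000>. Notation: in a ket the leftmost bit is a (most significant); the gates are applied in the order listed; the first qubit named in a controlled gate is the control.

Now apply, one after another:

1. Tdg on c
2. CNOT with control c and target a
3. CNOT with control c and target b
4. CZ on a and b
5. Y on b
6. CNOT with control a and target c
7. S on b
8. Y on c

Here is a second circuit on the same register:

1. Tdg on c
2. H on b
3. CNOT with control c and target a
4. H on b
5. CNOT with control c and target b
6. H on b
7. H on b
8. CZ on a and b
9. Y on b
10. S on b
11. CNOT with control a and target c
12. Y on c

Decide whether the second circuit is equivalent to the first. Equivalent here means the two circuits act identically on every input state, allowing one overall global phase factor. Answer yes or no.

Yes: on every input state the two circuits agree up to one overall phase factor.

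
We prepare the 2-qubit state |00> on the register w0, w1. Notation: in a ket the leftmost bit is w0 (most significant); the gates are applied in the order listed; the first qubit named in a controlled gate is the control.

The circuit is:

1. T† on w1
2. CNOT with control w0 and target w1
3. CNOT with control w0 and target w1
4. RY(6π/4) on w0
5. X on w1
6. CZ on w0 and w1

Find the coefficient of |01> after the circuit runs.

|01> carries amplitude -sqrt(2)/2 in the final state. Key observation: steps 2-3 multiply out to the identity, so the circuit reduces to the remaining gates.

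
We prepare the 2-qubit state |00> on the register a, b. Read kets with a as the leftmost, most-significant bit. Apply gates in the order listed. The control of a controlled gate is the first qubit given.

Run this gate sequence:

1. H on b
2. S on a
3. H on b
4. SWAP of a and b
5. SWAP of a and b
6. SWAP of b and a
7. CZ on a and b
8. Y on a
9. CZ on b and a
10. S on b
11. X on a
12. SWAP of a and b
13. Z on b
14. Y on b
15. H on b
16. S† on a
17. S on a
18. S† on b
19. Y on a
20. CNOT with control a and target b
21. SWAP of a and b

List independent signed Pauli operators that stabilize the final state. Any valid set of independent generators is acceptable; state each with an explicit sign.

The final state is stabilized by the group generated by -YI, -IZ; other independent generating sets are equally valid.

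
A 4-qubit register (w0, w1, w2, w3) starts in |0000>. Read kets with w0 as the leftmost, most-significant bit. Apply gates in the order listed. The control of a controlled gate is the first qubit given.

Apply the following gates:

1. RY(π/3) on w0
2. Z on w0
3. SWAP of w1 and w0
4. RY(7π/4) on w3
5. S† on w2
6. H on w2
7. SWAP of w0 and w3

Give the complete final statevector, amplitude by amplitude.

The final amplitudes are -sqrt(6*sqrt(2) + 12)/8 on |0000>, 0 on |0001>, -sqrt(6*sqrt(2) + 12)/8 on |0010>, 0 on |0011>, sqrt(2*sqrt(2) + 4)/8 on |0100>, 0 on |0101>, sqrt(2*sqrt(2) + 4)/8 on |0110>, 0 on |0111>, sqrt(12 - 6*sqrt(2))/8 on |1000>, 0 on |1001>, sqrt(12 - 6*sqrt(2))/8 on |1010>, 0 on |1011>, -sqrt(4 - 2*sqrt(2))/8 on |1100>, 0 on |1101>, -sqrt(4 - 2*sqrt(2))/8 on |1110>, 0 on |1111>.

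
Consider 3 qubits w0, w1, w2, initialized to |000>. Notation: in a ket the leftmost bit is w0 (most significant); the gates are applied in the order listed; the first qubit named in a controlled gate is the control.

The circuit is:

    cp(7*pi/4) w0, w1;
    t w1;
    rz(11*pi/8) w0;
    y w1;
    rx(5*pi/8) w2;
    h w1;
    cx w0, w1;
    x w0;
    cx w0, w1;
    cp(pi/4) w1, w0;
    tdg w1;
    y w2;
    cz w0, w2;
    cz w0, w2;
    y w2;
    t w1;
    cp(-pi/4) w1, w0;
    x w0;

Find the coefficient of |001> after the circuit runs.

The amplitude on |001> is sqrt(2)*exp(5*I*pi/16)*sin(5*pi/16)/2. Key observation: the block from step 10 through step 17 cancels to the identity and can be dropped.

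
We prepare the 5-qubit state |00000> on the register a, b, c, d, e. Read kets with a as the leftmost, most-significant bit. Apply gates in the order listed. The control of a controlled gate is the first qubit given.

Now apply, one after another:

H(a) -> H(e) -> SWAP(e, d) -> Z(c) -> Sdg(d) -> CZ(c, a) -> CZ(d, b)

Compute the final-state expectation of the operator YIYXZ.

The observable YIYXZ averages to 0.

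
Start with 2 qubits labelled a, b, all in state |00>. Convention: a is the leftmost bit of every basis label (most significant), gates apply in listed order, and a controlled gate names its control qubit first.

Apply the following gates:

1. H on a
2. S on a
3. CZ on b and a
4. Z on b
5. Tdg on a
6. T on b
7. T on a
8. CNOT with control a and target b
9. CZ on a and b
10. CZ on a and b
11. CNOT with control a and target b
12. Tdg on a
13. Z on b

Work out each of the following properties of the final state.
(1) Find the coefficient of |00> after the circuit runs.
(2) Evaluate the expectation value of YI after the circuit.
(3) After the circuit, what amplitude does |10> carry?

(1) The final state's coefficient on |00> equals sqrt(2)/2. Key observation: the block from step 7 through step 12 cancels to the identity and can be dropped.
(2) In the final state, YI has expectation sqrt(2)/2.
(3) The amplitude on |10> is sqrt(2)*exp(I*pi/4)/2.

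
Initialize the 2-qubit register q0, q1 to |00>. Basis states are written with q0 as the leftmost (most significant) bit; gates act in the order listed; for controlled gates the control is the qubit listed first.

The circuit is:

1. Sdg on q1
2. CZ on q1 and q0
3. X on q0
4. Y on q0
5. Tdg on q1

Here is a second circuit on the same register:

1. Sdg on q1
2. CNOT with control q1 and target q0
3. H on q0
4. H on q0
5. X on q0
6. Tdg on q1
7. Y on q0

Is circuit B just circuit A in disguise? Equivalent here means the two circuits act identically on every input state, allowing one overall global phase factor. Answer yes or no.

No, they are not equivalent — no single phase factor reconciles the two unitaries.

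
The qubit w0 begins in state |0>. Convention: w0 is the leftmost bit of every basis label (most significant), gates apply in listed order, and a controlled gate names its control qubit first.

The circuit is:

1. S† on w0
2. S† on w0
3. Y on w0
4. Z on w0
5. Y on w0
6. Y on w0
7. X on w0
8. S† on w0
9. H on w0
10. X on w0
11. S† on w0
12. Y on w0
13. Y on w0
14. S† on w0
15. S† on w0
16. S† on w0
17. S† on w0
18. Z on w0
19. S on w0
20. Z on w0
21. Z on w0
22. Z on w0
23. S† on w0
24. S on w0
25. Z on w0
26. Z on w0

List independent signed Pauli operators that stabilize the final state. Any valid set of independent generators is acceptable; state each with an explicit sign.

The stabilizer group can be generated by +X, among other valid generating sets. Key observation: gates 21-26 undo each other exactly, leaving only the rest of the circuit to track.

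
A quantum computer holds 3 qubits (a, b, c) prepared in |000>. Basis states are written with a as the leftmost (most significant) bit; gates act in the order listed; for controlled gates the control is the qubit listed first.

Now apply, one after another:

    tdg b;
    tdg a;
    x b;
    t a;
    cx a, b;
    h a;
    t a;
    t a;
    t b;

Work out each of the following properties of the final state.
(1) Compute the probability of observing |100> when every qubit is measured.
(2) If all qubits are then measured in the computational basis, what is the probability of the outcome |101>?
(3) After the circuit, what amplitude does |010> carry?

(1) A full measurement returns |100> with probability 0.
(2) Outcome |101> occurs with probability 0.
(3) The amplitude on |010> is sqrt(2)*exp(I*pi/4)/2.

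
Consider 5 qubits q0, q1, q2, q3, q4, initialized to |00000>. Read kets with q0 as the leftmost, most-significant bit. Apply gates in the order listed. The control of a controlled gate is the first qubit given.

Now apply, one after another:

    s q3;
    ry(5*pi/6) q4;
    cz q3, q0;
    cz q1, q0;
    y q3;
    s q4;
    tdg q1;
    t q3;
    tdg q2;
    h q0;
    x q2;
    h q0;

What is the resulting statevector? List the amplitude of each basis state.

The final amplitudes are (-sqrt(2) + sqrt(6))*exp(3*I*pi/4)/4 on |00110>, (-sqrt(6) - sqrt(2))*exp(I*pi/4)/4 on |00111>, and 0 on every other basis state.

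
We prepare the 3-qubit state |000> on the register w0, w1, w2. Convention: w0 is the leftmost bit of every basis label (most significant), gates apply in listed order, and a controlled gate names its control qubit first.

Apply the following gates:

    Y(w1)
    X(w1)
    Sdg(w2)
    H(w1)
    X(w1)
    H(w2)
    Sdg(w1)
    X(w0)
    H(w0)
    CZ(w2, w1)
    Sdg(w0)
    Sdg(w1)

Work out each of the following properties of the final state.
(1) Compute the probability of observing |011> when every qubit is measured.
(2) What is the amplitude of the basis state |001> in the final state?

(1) Outcome |011> occurs with probability 1/8.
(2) |001> carries amplitude sqrt(2)*I/4 in the final state.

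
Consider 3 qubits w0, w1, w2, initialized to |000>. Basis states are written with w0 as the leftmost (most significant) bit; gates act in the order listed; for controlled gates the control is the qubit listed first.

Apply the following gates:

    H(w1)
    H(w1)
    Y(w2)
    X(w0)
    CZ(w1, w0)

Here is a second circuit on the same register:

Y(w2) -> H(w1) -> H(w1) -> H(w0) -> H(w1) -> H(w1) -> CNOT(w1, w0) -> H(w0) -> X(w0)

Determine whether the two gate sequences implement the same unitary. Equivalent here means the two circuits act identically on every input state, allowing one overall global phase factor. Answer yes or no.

No — the two circuits implement different unitaries, even allowing a global phase.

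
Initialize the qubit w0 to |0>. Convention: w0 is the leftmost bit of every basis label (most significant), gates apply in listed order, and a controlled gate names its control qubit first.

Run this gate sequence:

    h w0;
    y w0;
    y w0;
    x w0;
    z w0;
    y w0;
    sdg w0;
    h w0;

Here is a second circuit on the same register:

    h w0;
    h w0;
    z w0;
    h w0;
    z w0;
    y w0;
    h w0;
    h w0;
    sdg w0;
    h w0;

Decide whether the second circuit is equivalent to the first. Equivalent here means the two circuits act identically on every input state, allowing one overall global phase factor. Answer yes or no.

Yes, they are equivalent — the unitaries differ by at most a global phase.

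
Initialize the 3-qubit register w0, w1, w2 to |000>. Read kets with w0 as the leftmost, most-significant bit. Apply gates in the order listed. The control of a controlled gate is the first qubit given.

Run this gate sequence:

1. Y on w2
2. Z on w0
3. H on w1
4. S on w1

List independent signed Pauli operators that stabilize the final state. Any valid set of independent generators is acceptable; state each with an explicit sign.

One valid set of independent stabilizer generators is +IYI, +ZII, -IIZ (any independent generating set of the same group is equally correct).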